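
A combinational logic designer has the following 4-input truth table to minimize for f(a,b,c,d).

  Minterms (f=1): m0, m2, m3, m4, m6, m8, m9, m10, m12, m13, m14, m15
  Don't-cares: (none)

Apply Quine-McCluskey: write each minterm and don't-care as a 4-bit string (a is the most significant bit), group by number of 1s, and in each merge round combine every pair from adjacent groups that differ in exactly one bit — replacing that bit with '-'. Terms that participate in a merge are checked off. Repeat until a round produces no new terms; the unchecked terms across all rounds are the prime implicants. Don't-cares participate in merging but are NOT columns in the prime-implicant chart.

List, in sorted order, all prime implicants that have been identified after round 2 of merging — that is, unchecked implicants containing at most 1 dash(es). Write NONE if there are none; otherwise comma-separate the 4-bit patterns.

001-

size-2^0 implicants → 0000(✓)  0010(✓)  0011(✓)  0100(✓)  0110(✓)  1000(✓)  1001(✓)  1010(✓)  1100(✓)  1101(✓)  1110(✓)  1111(✓)
size-2^1 implicants → -000(✓)  -010(✓)  -100(✓)  -110(✓)  0-00(✓)  0-10(✓)  00-0(✓)  001-  01-0(✓)  1-00(✓)  1-01(✓)  1-10(✓)  10-0(✓)  100-(✓)  11-0(✓)  11-1(✓)  110-(✓)  111-(✓)
size-2^2 implicants → --00(✓)  --10(✓)  -0-0(✓)  -1-0(✓)  0--0(✓)  1--0(✓)  1-0-  11--
size-2^3 implicants → ---0
Unchecked terms (primes): ---0, 001-, 1-0-, 11--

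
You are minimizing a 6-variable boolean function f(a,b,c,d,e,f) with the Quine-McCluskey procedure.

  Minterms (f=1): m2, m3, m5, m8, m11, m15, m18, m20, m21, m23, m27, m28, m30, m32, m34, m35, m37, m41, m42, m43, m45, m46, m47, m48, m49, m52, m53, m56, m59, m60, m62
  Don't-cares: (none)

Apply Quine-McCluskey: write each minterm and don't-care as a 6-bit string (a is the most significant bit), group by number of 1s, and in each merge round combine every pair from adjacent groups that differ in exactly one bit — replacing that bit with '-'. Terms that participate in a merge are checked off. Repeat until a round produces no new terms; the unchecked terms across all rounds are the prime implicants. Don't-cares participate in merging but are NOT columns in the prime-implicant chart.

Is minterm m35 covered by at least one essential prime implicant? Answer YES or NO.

NO

Round 0: 000010✓ 000011✓ 000101✓ 001000 001011✓ 001111✓ 010010✓ 010100✓ 010101✓ 010111✓ 011011✓ 011100✓ 011110✓ 100000✓ 100010✓ 100011✓ 100101✓ 101001✓ 101010✓ 101011✓ 101101✓ 101110✓ 101111✓ 110000✓ 110001✓ 110100✓ 110101✓ 111000✓ 111011✓ 111100✓ 111110✓
Round 1: -00010✓ -00011✓ -00101✓ -01011✓ -01111✓ -10100✓ -10101✓ -11011✓ -11100✓ -11110✓ 0-0010 0-0101✓ 0-1011✓ 00-011✓ 00001-✓ 001-11✓ 01-100✓ 0101-1 01010-✓ 0111-0✓ 1-0000 1-0101✓ 1-1011✓ 1-1110 10-010✓ 10-011✓ 10-101 1000-0 10001-✓ 101-01✓ 101-10✓ 101-11✓ 1010-1✓ 10101-✓ 1011-1✓ 10111-✓ 11-000✓ 11-100✓ 110-00✓ 110-01✓ 11000-✓ 11010-✓ 111-00✓ 1111-0✓
Round 2: --0101 --1011 -0-011 -0001- -01-11 -1-100 -1010- -111-0 10-01- 101--1 101-1- 11--00 110-0-
PIs = {--0101, --1011, -0-011, -0001-, -01-11, -1-100, -1010-, -111-0, 0-0010, 001000, 0101-1, 1-0000, 1-1110, 10-01-, 10-101, 1000-0, 101--1, 101-1-, 11--00, 110-0-}
Coverage chart:
  m2: -0001-,0-0010
  m3: -0-011,-0001-
  m5: --0101 ←essential
  m8: 001000 ←essential
  m11: --1011,-0-011,-01-11
  m15: -01-11 ←essential
  m18: 0-0010 ←essential
  m20: -1-100,-1010-
  m21: --0101,-1010-,0101-1
  m23: 0101-1 ←essential
  m27: --1011 ←essential
  m28: -1-100,-111-0
  m30: -111-0 ←essential
  m32: 1-0000,1000-0
  m34: -0001-,10-01-,1000-0
  m35: -0-011,-0001-,10-01-
  m37: --0101,10-101
  m41: 101--1 ←essential
  m42: 10-01-,101-1-
  m43: --1011,-0-011,-01-11,10-01-,101--1,101-1-
  m45: 10-101,101--1
  m46: 1-1110,101-1-
  m47: -01-11,101--1,101-1-
  m48: 1-0000,11--00,110-0-
  m49: 110-0- ←essential
  m52: -1-100,-1010-,11--00,110-0-
  m53: --0101,-1010-,110-0-
  m56: 11--00 ←essential
  m59: --1011 ←essential
  m60: -1-100,-111-0,11--00
  m62: -111-0,1-1110
Essential: --0101, --1011, -01-11, -111-0, 0-0010, 001000, 0101-1, 101--1, 11--00, 110-0-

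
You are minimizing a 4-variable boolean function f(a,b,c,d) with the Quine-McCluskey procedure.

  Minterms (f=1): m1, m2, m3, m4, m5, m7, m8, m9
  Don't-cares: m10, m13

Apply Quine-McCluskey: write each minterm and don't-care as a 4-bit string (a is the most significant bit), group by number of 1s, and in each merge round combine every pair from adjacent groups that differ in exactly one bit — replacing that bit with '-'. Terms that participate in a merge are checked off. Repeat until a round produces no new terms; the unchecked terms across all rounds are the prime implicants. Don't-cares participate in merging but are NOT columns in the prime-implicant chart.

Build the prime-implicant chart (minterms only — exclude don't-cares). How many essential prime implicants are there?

2

[col 0] 0001*, 0010*, 0011*, 0100*, 0101*, 0111*, 1000*, 1001*, 1010*, 1101*
[col 1] -001*, -010, -101*, 0-01*, 0-11*, 00-1*, 001-, 01-1*, 010-, 1-01*, 10-0, 100-
[col 2] --01, 0--1
Prime implicants: --01, -010, 0--1, 001-, 010-, 10-0, 100-
PI chart (minterm → PIs covering it):
  1 | --01,0--1
  2 | -010,001-
  3 | 0--1,001-
  4 | 010-  (sole → essential)
  5 | --01,0--1,010-
  7 | 0--1  (sole → essential)
  8 | 10-0,100-
  9 | --01,100-
Essential prime implicants: 0--1, 010-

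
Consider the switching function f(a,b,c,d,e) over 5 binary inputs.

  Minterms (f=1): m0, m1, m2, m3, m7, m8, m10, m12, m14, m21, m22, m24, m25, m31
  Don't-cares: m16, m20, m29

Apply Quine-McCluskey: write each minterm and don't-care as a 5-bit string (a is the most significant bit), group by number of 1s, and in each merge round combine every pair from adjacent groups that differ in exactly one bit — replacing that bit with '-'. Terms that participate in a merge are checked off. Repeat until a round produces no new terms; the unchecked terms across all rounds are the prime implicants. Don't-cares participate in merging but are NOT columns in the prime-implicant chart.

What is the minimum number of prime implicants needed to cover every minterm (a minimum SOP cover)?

7

Round 0: 00000✓ 00001✓ 00010✓ 00011✓ 00111✓ 01000✓ 01010✓ 01100✓ 01110✓ 10000✓ 10100✓ 10101✓ 10110✓ 11000✓ 11001✓ 11101✓ 11111✓
Round 1: -0000✓ -1000✓ 0-000✓ 0-010✓ 00-11 000-0✓ 000-1✓ 0000-✓ 0001-✓ 01-00✓ 01-10✓ 010-0✓ 011-0✓ 1-000✓ 1-101 10-00 101-0 1010- 11-01 1100- 111-1
Round 2: --000 0-0-0 000-- 01--0
PIs = {--000, 0-0-0, 00-11, 000--, 01--0, 1-101, 10-00, 101-0, 1010-, 11-01, 1100-, 111-1}
Coverage chart:
  m0: --000,0-0-0,000--
  m1: 000-- ←essential
  m2: 0-0-0,000--
  m3: 00-11,000--
  m7: 00-11 ←essential
  m8: --000,0-0-0,01--0
  m10: 0-0-0,01--0
  m12: 01--0 ←essential
  m14: 01--0 ←essential
  m21: 1-101,1010-
  m22: 101-0 ←essential
  m24: --000,1100-
  m25: 11-01,1100-
  m31: 111-1 ←essential
Essential: 00-11, 000--, 01--0, 101-0, 111-1
Petrick residual → 1-101, 1100-
Min cover (7 terms): a'b'de + a'b'c' + a'be' + acd'e + ab'ce' + abc'd' + abce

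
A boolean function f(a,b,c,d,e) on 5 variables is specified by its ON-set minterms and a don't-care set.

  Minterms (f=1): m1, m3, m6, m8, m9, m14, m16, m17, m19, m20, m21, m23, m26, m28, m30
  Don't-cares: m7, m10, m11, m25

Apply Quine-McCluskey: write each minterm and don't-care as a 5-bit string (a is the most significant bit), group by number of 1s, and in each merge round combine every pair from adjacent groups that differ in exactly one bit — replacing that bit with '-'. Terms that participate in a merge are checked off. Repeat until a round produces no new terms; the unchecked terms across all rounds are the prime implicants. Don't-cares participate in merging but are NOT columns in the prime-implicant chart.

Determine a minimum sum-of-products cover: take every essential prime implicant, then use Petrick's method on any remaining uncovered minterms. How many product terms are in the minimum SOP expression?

[col 0] 00001*, 00011*, 00110*, 00111*, 01000*, 01001*, 01010*, 01011*, 01110*, 10000*, 10001*, 10011*, 10100*, 10101*, 10111*, 11001*, 11010*, 11100*, 11110*
[col 1] -0001*, -0011*, -0111*, -1001*, -1010*, -1110*, 0-001*, 0-011*, 0-110, 00-11*, 000-1*, 0011-, 01-10*, 010-0*, 010-1*, 0100-*, 0101-*, 1-001*, 1-100, 10-00*, 10-01*, 10-11*, 100-1*, 1000-*, 101-1*, 1010-*, 11-10*, 111-0
[col 2] --001, -0-11, -00-1, -1-10, 0-0-1, 010--, 10--1, 10-0-
Prime implicants: --001, -0-11, -00-1, -1-10, 0-0-1, 0-110, 0011-, 010--, 1-100, 10--1, 10-0-, 111-0
PI chart (minterm → PIs covering it):
  1 | --001,-00-1,0-0-1
  3 | -0-11,-00-1,0-0-1
  6 | 0-110,0011-
  8 | 010--  (sole → essential)
  9 | --001,0-0-1,010--
  14 | -1-10,0-110
  16 | 10-0-  (sole → essential)
  17 | --001,-00-1,10--1,10-0-
  19 | -0-11,-00-1,10--1
  20 | 1-100,10-0-
  21 | 10--1,10-0-
  23 | -0-11,10--1
  26 | -1-10  (sole → essential)
  28 | 1-100,111-0
  30 | -1-10,111-0
Essential prime implicants: -1-10, 010--, 10-0-
Petrick residual → --001, -0-11, 0-110, 1-100
Minimum SOP uses 7 PIs: c'd'e + b'de + bde' + a'cde' + a'bc' + acd'e' + ab'd'

7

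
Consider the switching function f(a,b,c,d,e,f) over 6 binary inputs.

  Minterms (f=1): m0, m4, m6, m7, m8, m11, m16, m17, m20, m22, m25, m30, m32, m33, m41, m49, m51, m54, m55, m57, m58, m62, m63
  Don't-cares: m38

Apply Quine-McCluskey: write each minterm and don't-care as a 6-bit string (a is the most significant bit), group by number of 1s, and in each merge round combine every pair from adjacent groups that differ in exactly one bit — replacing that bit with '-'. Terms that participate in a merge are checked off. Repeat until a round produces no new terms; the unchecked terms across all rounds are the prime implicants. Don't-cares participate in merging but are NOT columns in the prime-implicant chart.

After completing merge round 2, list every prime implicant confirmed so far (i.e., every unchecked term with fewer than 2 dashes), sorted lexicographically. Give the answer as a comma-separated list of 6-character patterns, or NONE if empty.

size-2^0 implicants → 000000(✓)  000100(✓)  000110(✓)  000111(✓)  001000(✓)  001011  010000(✓)  010001(✓)  010100(✓)  010110(✓)  011001(✓)  011110(✓)  100000(✓)  100001(✓)  100110(✓)  101001(✓)  110001(✓)  110011(✓)  110110(✓)  110111(✓)  111001(✓)  111010(✓)  111110(✓)  111111(✓)
size-2^1 implicants → -00000  -00110(✓)  -10001(✓)  -10110(✓)  -11001(✓)  -11110(✓)  0-0000(✓)  0-0100(✓)  0-0110(✓)  00-000  000-00(✓)  0001-0(✓)  00011-  01-001(✓)  01-110(✓)  010-00(✓)  01000-  0101-0(✓)  1-0001(✓)  1-0110(✓)  1-1001(✓)  10-001(✓)  10000-  11-001(✓)  11-110(✓)  11-111(✓)  110-11  1100-1  11011-(✓)  111-10  11111-(✓)
size-2^2 implicants → --0110  -1-001  -1-110  0-0-00  0-01-0  1--001  11-11-
Unchecked terms (primes): --0110, -00000, -1-001, -1-110, 0-0-00, 0-01-0, 00-000, 00011-, 001011, 01000-, 1--001, 10000-, 11-11-, 110-11, 1100-1, 111-10

-00000, 00-000, 00011-, 001011, 01000-, 10000-, 110-11, 1100-1, 111-10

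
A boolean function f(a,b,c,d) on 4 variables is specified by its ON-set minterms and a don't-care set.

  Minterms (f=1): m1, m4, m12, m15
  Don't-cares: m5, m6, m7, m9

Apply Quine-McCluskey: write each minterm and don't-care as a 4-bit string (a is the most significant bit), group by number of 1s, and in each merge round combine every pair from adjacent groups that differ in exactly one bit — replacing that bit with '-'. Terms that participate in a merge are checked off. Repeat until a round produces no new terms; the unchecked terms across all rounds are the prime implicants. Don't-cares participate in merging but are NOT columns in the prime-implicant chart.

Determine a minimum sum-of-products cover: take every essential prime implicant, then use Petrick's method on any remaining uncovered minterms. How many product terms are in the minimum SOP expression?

[col 0] 0001*, 0100*, 0101*, 0110*, 0111*, 1001*, 1100*, 1111*
[col 1] -001, -100, -111, 0-01, 01-0*, 01-1*, 010-*, 011-*
[col 2] 01--
Prime implicants: -001, -100, -111, 0-01, 01--
PI chart (minterm → PIs covering it):
  1 | -001,0-01
  4 | -100,01--
  12 | -100  (sole → essential)
  15 | -111  (sole → essential)
Essential prime implicants: -100, -111
Petrick residual → -001
Minimum SOP uses 3 PIs: b'c'd + bc'd' + bcd

3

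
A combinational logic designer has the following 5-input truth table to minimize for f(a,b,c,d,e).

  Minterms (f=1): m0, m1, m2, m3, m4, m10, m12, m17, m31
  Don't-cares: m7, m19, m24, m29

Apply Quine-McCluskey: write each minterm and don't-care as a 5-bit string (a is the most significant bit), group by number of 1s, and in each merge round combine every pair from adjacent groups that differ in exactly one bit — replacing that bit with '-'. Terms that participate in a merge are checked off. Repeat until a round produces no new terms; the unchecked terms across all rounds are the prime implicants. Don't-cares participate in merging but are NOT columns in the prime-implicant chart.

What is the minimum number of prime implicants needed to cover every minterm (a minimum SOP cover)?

Round 0: 00000✓ 00001✓ 00010✓ 00011✓ 00100✓ 00111✓ 01010✓ 01100✓ 10001✓ 10011✓ 11000 11101✓ 11111✓
Round 1: -0001✓ -0011✓ 0-010 0-100 00-00 00-11 000-0✓ 000-1✓ 0000-✓ 0001-✓ 100-1✓ 111-1
Round 2: -00-1 000--
PIs = {-00-1, 0-010, 0-100, 00-00, 00-11, 000--, 11000, 111-1}
Coverage chart:
  m0: 00-00,000--
  m1: -00-1,000--
  m2: 0-010,000--
  m3: -00-1,00-11,000--
  m4: 0-100,00-00
  m10: 0-010 ←essential
  m12: 0-100 ←essential
  m17: -00-1 ←essential
  m31: 111-1 ←essential
Essential: -00-1, 0-010, 0-100, 111-1
Petrick residual → 00-00
Min cover (5 terms): b'c'e + a'c'de' + a'cd'e' + a'b'd'e' + abce

5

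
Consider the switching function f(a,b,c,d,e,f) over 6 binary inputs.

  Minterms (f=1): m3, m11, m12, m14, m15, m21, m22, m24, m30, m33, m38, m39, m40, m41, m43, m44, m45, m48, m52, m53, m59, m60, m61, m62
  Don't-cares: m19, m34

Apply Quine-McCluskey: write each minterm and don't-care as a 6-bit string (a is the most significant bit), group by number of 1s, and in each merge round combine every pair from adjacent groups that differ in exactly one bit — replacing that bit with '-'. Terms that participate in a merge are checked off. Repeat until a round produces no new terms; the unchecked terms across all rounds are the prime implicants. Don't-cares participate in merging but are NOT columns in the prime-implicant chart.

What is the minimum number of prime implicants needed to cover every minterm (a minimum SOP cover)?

13

Round 0: 000011✓ 001011✓ 001100✓ 001110✓ 001111✓ 010011✓ 010101✓ 010110✓ 011000 011110✓ 100001✓ 100010✓ 100110✓ 100111✓ 101000✓ 101001✓ 101011✓ 101100✓ 101101✓ 110000✓ 110100✓ 110101✓ 111011✓ 111100✓ 111101✓ 111110✓
Round 1: -01011 -01100 -10101 -11110 0-0011 0-1110 00-011 001-11 0011-0 00111- 01-110 1-1011 1-1100✓ 1-1101✓ 10-001 100-10 10011- 101-00✓ 101-01✓ 1010-1 10100-✓ 10110-✓ 11-100✓ 11-101✓ 110-00 11010-✓ 1111-0 11110-✓
Round 2: 1-110- 101-0- 11-10-
PIs = {-01011, -01100, -10101, -11110, 0-0011, 0-1110, 00-011, 001-11, 0011-0, 00111-, 01-110, 011000, 1-1011, 1-110-, 10-001, 100-10, 10011-, 101-0-, 1010-1, 11-10-, 110-00, 1111-0}
Coverage chart:
  m3: 0-0011,00-011
  m11: -01011,00-011,001-11
  m12: -01100,0011-0
  m14: 0-1110,0011-0,00111-
  m15: 001-11,00111-
  m21: -10101 ←essential
  m22: 01-110 ←essential
  m24: 011000 ←essential
  m30: -11110,0-1110,01-110
  m33: 10-001 ←essential
  m38: 100-10,10011-
  m39: 10011- ←essential
  m40: 101-0- ←essential
  m41: 10-001,101-0-,1010-1
  m43: -01011,1-1011,1010-1
  m44: -01100,1-110-,101-0-
  m45: 1-110-,101-0-
  m48: 110-00 ←essential
  m52: 11-10-,110-00
  m53: -10101,11-10-
  m59: 1-1011 ←essential
  m60: 1-110-,11-10-,1111-0
  m61: 1-110-,11-10-
  m62: -11110,1111-0
Essential: -10101, 01-110, 011000, 1-1011, 10-001, 10011-, 101-0-, 110-00
Petrick residual → -01100, -11110, 00-011, 00111-, 1-110-
Min cover (13 terms): b'cde'f' + bc'de'f + bcdef' + a'b'd'ef + a'b'cde + a'bdef' + a'bcd'e'f' + acd'ef + acde' + ab'd'e'f + ab'c'de + ab'ce' + abc'e'f'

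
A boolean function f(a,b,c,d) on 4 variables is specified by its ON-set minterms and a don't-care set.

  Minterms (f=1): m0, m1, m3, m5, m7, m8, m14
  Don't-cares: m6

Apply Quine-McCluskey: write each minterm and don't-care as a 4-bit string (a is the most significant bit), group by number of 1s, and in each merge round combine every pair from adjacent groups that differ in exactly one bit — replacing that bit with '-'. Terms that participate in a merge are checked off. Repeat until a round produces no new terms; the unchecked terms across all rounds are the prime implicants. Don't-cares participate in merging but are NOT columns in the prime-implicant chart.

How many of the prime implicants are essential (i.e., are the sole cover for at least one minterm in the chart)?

size-2^0 implicants → 0000(✓)  0001(✓)  0011(✓)  0101(✓)  0110(✓)  0111(✓)  1000(✓)  1110(✓)
size-2^1 implicants → -000  -110  0-01(✓)  0-11(✓)  00-1(✓)  000-  01-1(✓)  011-
size-2^2 implicants → 0--1
Unchecked terms (primes): -000, -110, 0--1, 000-, 011-
Minterm coverage:
  m0 ⊆ -000,000-
  m1 ⊆ 0--1,000-
  m3 ⊆ 0--1 [E]
  m5 ⊆ 0--1 [E]
  m7 ⊆ 0--1,011-
  m8 ⊆ -000 [E]
  m14 ⊆ -110 [E]
E = {-000, -110, 0--1}

3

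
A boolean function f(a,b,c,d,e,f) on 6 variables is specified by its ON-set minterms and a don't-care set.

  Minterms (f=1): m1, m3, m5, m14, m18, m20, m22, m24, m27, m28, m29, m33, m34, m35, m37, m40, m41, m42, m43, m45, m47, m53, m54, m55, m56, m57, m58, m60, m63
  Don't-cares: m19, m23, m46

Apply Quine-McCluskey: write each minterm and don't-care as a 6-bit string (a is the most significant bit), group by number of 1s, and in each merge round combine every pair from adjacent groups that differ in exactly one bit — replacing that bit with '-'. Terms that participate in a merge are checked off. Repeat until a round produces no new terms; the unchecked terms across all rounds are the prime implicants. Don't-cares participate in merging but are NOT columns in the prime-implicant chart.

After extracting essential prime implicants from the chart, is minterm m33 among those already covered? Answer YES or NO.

[col 0] 000001*, 000011*, 000101*, 001110*, 010010*, 010011*, 010100*, 010110*, 010111*, 011000*, 011011*, 011100*, 011101*, 100001*, 100010*, 100011*, 100101*, 101000*, 101001*, 101010*, 101011*, 101101*, 101110*, 101111*, 110101*, 110110*, 110111*, 111000*, 111001*, 111010*, 111100*, 111111*
[col 1] -00001*, -00011*, -00101*, -01110, -10110*, -10111*, -11000*, -11100*, 0-0011, 000-01*, 0000-1*, 01-011, 01-100, 010-10*, 010-11*, 01001-*, 0101-0, 01011-*, 011-00*, 01110-, 1-0101, 1-1000*, 1-1001*, 1-1010*, 1-1111, 10-001*, 10-010*, 10-011*, 10-101*, 100-01*, 1000-1*, 10001-*, 101-01*, 101-10*, 101-11*, 1010-0*, 1010-1*, 10100-*, 10101-*, 1011-1*, 10111-*, 11-111, 1101-1, 11011-*, 111-00*, 1110-0*, 11100-*
[col 2] -00-01, -000-1, -1011-, -11-00, 010-1-, 1-10-0, 1-100-, 10--01, 10-0-1, 10-01-, 101--1, 101-1-, 1010--
Prime implicants: -00-01, -000-1, -01110, -1011-, -11-00, 0-0011, 01-011, 01-100, 010-1-, 0101-0, 01110-, 1-0101, 1-10-0, 1-100-, 1-1111, 10--01, 10-0-1, 10-01-, 101--1, 101-1-, 1010--, 11-111, 1101-1
PI chart (minterm → PIs covering it):
  1 | -00-01,-000-1
  3 | -000-1,0-0011
  5 | -00-01  (sole → essential)
  14 | -01110  (sole → essential)
  18 | 010-1-  (sole → essential)
  20 | 01-100,0101-0
  22 | -1011-,010-1-,0101-0
  24 | -11-00  (sole → essential)
  27 | 01-011  (sole → essential)
  28 | -11-00,01-100,01110-
  29 | 01110-  (sole → essential)
  33 | -00-01,-000-1,10--01,10-0-1
  34 | 10-01-  (sole → essential)
  35 | -000-1,10-0-1,10-01-
  37 | -00-01,1-0101,10--01
  40 | 1-10-0,1-100-,1010--
  41 | 1-100-,10--01,10-0-1,101--1,1010--
  42 | 1-10-0,10-01-,101-1-,1010--
  43 | 10-0-1,10-01-,101--1,101-1-,1010--
  45 | 10--01,101--1
  47 | 1-1111,101--1,101-1-
  53 | 1-0101,1101-1
  54 | -1011-  (sole → essential)
  55 | -1011-,11-111,1101-1
  56 | -11-00,1-10-0,1-100-
  57 | 1-100-  (sole → essential)
  58 | 1-10-0  (sole → essential)
  60 | -11-00  (sole → essential)
  63 | 1-1111,11-111
Essential prime implicants: -00-01, -01110, -1011-, -11-00, 01-011, 010-1-, 01110-, 1-10-0, 1-100-, 10-01-

YES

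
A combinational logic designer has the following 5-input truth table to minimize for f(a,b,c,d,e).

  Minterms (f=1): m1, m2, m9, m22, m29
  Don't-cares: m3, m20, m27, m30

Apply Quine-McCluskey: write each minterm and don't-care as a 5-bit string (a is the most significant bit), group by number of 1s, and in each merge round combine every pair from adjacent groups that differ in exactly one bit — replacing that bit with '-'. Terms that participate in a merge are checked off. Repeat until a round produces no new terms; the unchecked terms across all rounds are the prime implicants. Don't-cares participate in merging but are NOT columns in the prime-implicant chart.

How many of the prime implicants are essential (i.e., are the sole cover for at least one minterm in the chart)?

size-2^0 implicants → 00001(✓)  00010(✓)  00011(✓)  01001(✓)  10100(✓)  10110(✓)  11011  11101  11110(✓)
size-2^1 implicants → 0-001  000-1  0001-  1-110  101-0
Unchecked terms (primes): 0-001, 000-1, 0001-, 1-110, 101-0, 11011, 11101
Minterm coverage:
  m1 ⊆ 0-001,000-1
  m2 ⊆ 0001- [E]
  m9 ⊆ 0-001 [E]
  m22 ⊆ 1-110,101-0
  m29 ⊆ 11101 [E]
E = {0-001, 0001-, 11101}

3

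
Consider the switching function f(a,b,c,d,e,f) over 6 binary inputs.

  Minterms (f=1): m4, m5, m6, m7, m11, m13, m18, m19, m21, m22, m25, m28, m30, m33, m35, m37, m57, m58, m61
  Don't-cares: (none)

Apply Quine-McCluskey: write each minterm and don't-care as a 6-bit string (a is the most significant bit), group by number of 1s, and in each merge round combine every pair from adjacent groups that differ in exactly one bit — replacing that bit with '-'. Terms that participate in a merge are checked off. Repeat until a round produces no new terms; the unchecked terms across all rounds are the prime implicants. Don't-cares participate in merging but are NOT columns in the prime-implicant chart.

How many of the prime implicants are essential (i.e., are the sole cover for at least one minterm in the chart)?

Round 0: 000100✓ 000101✓ 000110✓ 000111✓ 001011 001101✓ 010010✓ 010011✓ 010101✓ 010110✓ 011001✓ 011100✓ 011110✓ 100001✓ 100011✓ 100101✓ 111001✓ 111010 111101✓
Round 1: -00101 -11001 0-0101 0-0110 00-101 0001-0✓ 0001-1✓ 00010-✓ 00011-✓ 01-110 010-10 01001- 0111-0 100-01 1000-1 111-01
Round 2: 0001--
PIs = {-00101, -11001, 0-0101, 0-0110, 00-101, 0001--, 001011, 01-110, 010-10, 01001-, 0111-0, 100-01, 1000-1, 111-01, 111010}
Coverage chart:
  m4: 0001-- ←essential
  m5: -00101,0-0101,00-101,0001--
  m6: 0-0110,0001--
  m7: 0001-- ←essential
  m11: 001011 ←essential
  m13: 00-101 ←essential
  m18: 010-10,01001-
  m19: 01001- ←essential
  m21: 0-0101 ←essential
  m22: 0-0110,01-110,010-10
  m25: -11001 ←essential
  m28: 0111-0 ←essential
  m30: 01-110,0111-0
  m33: 100-01,1000-1
  m35: 1000-1 ←essential
  m37: -00101,100-01
  m57: -11001,111-01
  m58: 111010 ←essential
  m61: 111-01 ←essential
Essential: -11001, 0-0101, 00-101, 0001--, 001011, 01001-, 0111-0, 1000-1, 111-01, 111010

10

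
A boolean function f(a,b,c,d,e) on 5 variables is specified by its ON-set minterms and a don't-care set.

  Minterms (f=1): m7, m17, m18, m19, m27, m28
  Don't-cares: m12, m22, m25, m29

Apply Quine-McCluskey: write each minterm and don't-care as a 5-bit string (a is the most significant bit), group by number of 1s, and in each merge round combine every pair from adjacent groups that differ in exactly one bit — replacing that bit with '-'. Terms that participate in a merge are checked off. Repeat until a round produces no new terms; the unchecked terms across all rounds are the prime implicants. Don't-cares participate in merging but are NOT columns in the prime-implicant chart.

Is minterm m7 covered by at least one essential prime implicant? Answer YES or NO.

Round 0: 00111 01100✓ 10001✓ 10010✓ 10011✓ 10110✓ 11001✓ 11011✓ 11100✓ 11101✓
Round 1: -1100 1-001✓ 1-011✓ 10-10 100-1✓ 1001- 11-01 110-1✓ 1110-
Round 2: 1-0-1
PIs = {-1100, 00111, 1-0-1, 10-10, 1001-, 11-01, 1110-}
Coverage chart:
  m7: 00111 ←essential
  m17: 1-0-1 ←essential
  m18: 10-10,1001-
  m19: 1-0-1,1001-
  m27: 1-0-1 ←essential
  m28: -1100,1110-
Essential: 00111, 1-0-1

YES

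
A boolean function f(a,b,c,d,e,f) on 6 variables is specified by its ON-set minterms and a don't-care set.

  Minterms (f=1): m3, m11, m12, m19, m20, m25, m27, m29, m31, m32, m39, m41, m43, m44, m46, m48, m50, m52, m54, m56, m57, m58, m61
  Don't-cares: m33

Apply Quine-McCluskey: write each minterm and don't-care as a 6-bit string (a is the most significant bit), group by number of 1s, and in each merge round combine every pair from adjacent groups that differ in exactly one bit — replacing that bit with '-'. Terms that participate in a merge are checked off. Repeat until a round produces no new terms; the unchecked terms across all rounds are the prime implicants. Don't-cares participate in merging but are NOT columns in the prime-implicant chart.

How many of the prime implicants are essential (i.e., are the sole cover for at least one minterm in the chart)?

size-2^0 implicants → 000011(✓)  001011(✓)  001100(✓)  010011(✓)  010100(✓)  011001(✓)  011011(✓)  011101(✓)  011111(✓)  100000(✓)  100001(✓)  100111  101001(✓)  101011(✓)  101100(✓)  101110(✓)  110000(✓)  110010(✓)  110100(✓)  110110(✓)  111000(✓)  111001(✓)  111010(✓)  111101(✓)
size-2^1 implicants → -01011  -01100  -10100  -11001(✓)  -11101(✓)  0-0011(✓)  0-1011(✓)  00-011(✓)  01-011(✓)  011-01(✓)  011-11(✓)  0110-1(✓)  0111-1(✓)  1-0000  1-1001  10-001  10000-  1010-1  1011-0  11-000(✓)  11-010(✓)  110-00(✓)  110-10(✓)  1100-0(✓)  1101-0(✓)  111-01(✓)  1110-0(✓)  11100-
size-2^2 implicants → -11-01  0--011  011--1  11-0-0  110--0
Unchecked terms (primes): -01011, -01100, -10100, -11-01, 0--011, 011--1, 1-0000, 1-1001, 10-001, 10000-, 100111, 1010-1, 1011-0, 11-0-0, 110--0, 11100-
Minterm coverage:
  m3 ⊆ 0--011 [E]
  m11 ⊆ -01011,0--011
  m12 ⊆ -01100 [E]
  m19 ⊆ 0--011 [E]
  m20 ⊆ -10100 [E]
  m25 ⊆ -11-01,011--1
  m27 ⊆ 0--011,011--1
  m29 ⊆ -11-01,011--1
  m31 ⊆ 011--1 [E]
  m32 ⊆ 1-0000,10000-
  m39 ⊆ 100111 [E]
  m41 ⊆ 1-1001,10-001,1010-1
  m43 ⊆ -01011,1010-1
  m44 ⊆ -01100,1011-0
  m46 ⊆ 1011-0 [E]
  m48 ⊆ 1-0000,11-0-0,110--0
  m50 ⊆ 11-0-0,110--0
  m52 ⊆ -10100,110--0
  m54 ⊆ 110--0 [E]
  m56 ⊆ 11-0-0,11100-
  m57 ⊆ -11-01,1-1001,11100-
  m58 ⊆ 11-0-0 [E]
  m61 ⊆ -11-01 [E]
E = {-01100, -10100, -11-01, 0--011, 011--1, 100111, 1011-0, 11-0-0, 110--0}

9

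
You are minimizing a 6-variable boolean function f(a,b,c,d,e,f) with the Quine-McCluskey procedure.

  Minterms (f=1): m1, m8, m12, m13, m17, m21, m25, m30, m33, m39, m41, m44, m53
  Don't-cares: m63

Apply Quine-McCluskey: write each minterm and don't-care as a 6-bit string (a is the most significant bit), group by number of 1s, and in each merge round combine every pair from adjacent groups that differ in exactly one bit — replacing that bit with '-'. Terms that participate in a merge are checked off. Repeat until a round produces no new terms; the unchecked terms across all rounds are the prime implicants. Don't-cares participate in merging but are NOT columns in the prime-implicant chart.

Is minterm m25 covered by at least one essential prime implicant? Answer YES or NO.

size-2^0 implicants → 000001(✓)  001000(✓)  001100(✓)  001101(✓)  010001(✓)  010101(✓)  011001(✓)  011110  100001(✓)  100111  101001(✓)  101100(✓)  110101(✓)  111111
size-2^1 implicants → -00001  -01100  -10101  0-0001  001-00  00110-  01-001  010-01  10-001
Unchecked terms (primes): -00001, -01100, -10101, 0-0001, 001-00, 00110-, 01-001, 010-01, 011110, 10-001, 100111, 111111
Minterm coverage:
  m1 ⊆ -00001,0-0001
  m8 ⊆ 001-00 [E]
  m12 ⊆ -01100,001-00,00110-
  m13 ⊆ 00110- [E]
  m17 ⊆ 0-0001,01-001,010-01
  m21 ⊆ -10101,010-01
  m25 ⊆ 01-001 [E]
  m30 ⊆ 011110 [E]
  m33 ⊆ -00001,10-001
  m39 ⊆ 100111 [E]
  m41 ⊆ 10-001 [E]
  m44 ⊆ -01100 [E]
  m53 ⊆ -10101 [E]
E = {-01100, -10101, 001-00, 00110-, 01-001, 011110, 10-001, 100111}

YES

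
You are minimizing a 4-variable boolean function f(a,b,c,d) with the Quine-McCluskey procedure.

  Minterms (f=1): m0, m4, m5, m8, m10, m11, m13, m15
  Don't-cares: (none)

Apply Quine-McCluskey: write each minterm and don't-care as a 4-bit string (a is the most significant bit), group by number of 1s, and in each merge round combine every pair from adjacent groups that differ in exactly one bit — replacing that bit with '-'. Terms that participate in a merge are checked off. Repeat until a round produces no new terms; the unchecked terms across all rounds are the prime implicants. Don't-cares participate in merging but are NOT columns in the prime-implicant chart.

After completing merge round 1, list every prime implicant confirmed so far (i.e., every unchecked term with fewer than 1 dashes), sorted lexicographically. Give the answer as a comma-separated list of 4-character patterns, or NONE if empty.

Round 0: 0000✓ 0100✓ 0101✓ 1000✓ 1010✓ 1011✓ 1101✓ 1111✓
Round 1: -000 -101 0-00 010- 1-11 10-0 101- 11-1
PIs = {-000, -101, 0-00, 010-, 1-11, 10-0, 101-, 11-1}

NONE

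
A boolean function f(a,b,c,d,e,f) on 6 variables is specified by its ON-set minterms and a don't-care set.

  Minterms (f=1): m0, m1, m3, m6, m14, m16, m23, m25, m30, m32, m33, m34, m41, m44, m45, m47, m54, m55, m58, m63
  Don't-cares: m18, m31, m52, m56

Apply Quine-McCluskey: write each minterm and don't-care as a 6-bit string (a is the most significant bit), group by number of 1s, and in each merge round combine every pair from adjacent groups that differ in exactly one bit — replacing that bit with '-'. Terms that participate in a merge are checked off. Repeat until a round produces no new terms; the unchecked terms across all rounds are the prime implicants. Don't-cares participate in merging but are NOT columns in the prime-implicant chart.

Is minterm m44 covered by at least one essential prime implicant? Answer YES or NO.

YES

[col 0] 000000*, 000001*, 000011*, 000110*, 001110*, 010000*, 010010*, 010111*, 011001, 011110*, 011111*, 100000*, 100001*, 100010*, 101001*, 101100*, 101101*, 101111*, 110100*, 110110*, 110111*, 111000*, 111010*, 111111*
[col 1] -00000*, -00001*, -10111*, -11111*, 0-0000, 0-1110, 00-110, 0000-1, 00000-*, 01-111*, 0100-0, 01111-, 1-1111, 10-001, 1000-0, 10000-*, 101-01, 1011-1, 10110-, 11-111*, 1101-0, 11011-, 1110-0
[col 2] -0000-, -1-111
Prime implicants: -0000-, -1-111, 0-0000, 0-1110, 00-110, 0000-1, 0100-0, 011001, 01111-, 1-1111, 10-001, 1000-0, 101-01, 1011-1, 10110-, 1101-0, 11011-, 1110-0
PI chart (minterm → PIs covering it):
  0 | -0000-,0-0000
  1 | -0000-,0000-1
  3 | 0000-1  (sole → essential)
  6 | 00-110  (sole → essential)
  14 | 0-1110,00-110
  16 | 0-0000,0100-0
  23 | -1-111  (sole → essential)
  25 | 011001  (sole → essential)
  30 | 0-1110,01111-
  32 | -0000-,1000-0
  33 | -0000-,10-001
  34 | 1000-0  (sole → essential)
  41 | 10-001,101-01
  44 | 10110-  (sole → essential)
  45 | 101-01,1011-1,10110-
  47 | 1-1111,1011-1
  54 | 1101-0,11011-
  55 | -1-111,11011-
  58 | 1110-0  (sole → essential)
  63 | -1-111,1-1111
Essential prime implicants: -1-111, 00-110, 0000-1, 011001, 1000-0, 10110-, 1110-0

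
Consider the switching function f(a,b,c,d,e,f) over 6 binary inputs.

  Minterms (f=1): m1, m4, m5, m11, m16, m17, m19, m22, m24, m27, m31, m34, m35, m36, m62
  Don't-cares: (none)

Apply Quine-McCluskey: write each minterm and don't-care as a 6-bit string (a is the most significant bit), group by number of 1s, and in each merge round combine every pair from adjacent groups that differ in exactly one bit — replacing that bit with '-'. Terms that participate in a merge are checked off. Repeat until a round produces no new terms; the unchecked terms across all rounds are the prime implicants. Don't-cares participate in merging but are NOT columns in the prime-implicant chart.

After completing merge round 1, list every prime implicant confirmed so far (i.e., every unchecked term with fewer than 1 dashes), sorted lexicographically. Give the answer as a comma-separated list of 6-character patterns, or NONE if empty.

[col 0] 000001*, 000100*, 000101*, 001011*, 010000*, 010001*, 010011*, 010110, 011000*, 011011*, 011111*, 100010*, 100011*, 100100*, 111110
[col 1] -00100, 0-0001, 0-1011, 000-01, 00010-, 01-000, 01-011, 0100-1, 01000-, 011-11, 10001-
Prime implicants: -00100, 0-0001, 0-1011, 000-01, 00010-, 01-000, 01-011, 0100-1, 01000-, 010110, 011-11, 10001-, 111110

010110, 111110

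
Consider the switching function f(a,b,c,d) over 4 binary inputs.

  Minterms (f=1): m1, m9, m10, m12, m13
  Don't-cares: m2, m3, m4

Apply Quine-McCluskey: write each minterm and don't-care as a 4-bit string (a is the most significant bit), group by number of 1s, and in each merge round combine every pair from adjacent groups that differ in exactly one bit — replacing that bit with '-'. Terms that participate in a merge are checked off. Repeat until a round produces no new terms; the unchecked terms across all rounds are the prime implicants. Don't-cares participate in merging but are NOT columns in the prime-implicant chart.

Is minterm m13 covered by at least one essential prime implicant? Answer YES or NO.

[col 0] 0001*, 0010*, 0011*, 0100*, 1001*, 1010*, 1100*, 1101*
[col 1] -001, -010, -100, 00-1, 001-, 1-01, 110-
Prime implicants: -001, -010, -100, 00-1, 001-, 1-01, 110-
PI chart (minterm → PIs covering it):
  1 | -001,00-1
  9 | -001,1-01
  10 | -010  (sole → essential)
  12 | -100,110-
  13 | 1-01,110-
Essential prime implicants: -010

NO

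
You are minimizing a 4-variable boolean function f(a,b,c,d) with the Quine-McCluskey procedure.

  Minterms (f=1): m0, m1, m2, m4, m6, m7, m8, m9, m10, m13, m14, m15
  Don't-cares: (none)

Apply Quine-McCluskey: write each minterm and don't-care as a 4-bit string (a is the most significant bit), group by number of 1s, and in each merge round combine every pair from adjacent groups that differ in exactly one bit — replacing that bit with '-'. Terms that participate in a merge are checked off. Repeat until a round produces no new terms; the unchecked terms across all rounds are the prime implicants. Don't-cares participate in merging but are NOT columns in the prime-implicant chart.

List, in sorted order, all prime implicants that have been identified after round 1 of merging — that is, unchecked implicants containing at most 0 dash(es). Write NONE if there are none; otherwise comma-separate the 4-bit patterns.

NONE

Round 0: 0000✓ 0001✓ 0010✓ 0100✓ 0110✓ 0111✓ 1000✓ 1001✓ 1010✓ 1101✓ 1110✓ 1111✓
Round 1: -000✓ -001✓ -010✓ -110✓ -111✓ 0-00✓ 0-10✓ 00-0✓ 000-✓ 01-0✓ 011-✓ 1-01 1-10✓ 10-0✓ 100-✓ 11-1 111-✓
Round 2: --10 -0-0 -00- -11- 0--0
PIs = {--10, -0-0, -00-, -11-, 0--0, 1-01, 11-1}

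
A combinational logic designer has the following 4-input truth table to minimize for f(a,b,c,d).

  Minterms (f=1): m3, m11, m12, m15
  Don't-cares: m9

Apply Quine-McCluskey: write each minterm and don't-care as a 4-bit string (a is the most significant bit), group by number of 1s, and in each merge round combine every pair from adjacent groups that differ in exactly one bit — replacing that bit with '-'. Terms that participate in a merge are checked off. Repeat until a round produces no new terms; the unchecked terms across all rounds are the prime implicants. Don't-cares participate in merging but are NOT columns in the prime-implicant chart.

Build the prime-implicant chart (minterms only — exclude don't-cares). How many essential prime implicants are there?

3

[col 0] 0011*, 1001*, 1011*, 1100, 1111*
[col 1] -011, 1-11, 10-1
Prime implicants: -011, 1-11, 10-1, 1100
PI chart (minterm → PIs covering it):
  3 | -011  (sole → essential)
  11 | -011,1-11,10-1
  12 | 1100  (sole → essential)
  15 | 1-11  (sole → essential)
Essential prime implicants: -011, 1-11, 1100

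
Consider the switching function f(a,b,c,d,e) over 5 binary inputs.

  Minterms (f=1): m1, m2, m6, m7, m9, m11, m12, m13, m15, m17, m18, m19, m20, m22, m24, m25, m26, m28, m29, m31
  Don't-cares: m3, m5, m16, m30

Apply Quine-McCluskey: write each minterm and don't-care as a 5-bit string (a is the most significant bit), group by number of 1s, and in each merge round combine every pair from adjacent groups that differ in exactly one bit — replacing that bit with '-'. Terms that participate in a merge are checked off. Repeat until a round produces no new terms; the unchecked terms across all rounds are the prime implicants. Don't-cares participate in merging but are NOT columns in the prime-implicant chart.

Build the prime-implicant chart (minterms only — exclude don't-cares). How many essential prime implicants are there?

Round 0: 00001✓ 00010✓ 00011✓ 00101✓ 00110✓ 00111✓ 01001✓ 01011✓ 01100✓ 01101✓ 01111✓ 10000✓ 10001✓ 10010✓ 10011✓ 10100✓ 10110✓ 11000✓ 11001✓ 11010✓ 11100✓ 11101✓ 11110✓ 11111✓
Round 1: -0001✓ -0010✓ -0011✓ -0110✓ -1001✓ -1100✓ -1101✓ -1111✓ 0-001✓ 0-011✓ 0-101✓ 0-111✓ 00-01✓ 00-10✓ 00-11✓ 000-1✓ 0001-✓ 001-1✓ 0011-✓ 01-01✓ 01-11✓ 010-1✓ 011-1✓ 0110-✓ 1-000✓ 1-001✓ 1-010✓ 1-100✓ 1-110✓ 10-00✓ 10-10✓ 100-0✓ 100-1✓ 1000-✓ 1001-✓ 101-0✓ 11-00✓ 11-01✓ 11-10✓ 110-0✓ 1100-✓ 111-0✓ 111-1✓ 1110-✓ 1111-✓
Round 2: --001 -0-10 -00-1 -001- -1-01 -11-1 -110- 0--01✓ 0--11✓ 0-0-1✓ 0-1-1✓ 00--1✓ 00-1- 01--1✓ 1--00✓ 1--10✓ 1-0-0✓ 1-00- 1-1-0✓ 10--0✓ 100-- 11--0✓ 11-0- 111--
Round 3: 0---1 1---0
PIs = {--001, -0-10, -00-1, -001-, -1-01, -11-1, -110-, 0---1, 00-1-, 1---0, 1-00-, 100--, 11-0-, 111--}
Coverage chart:
  m1: --001,-00-1,0---1
  m2: -0-10,-001-,00-1-
  m6: -0-10,00-1-
  m7: 0---1,00-1-
  m9: --001,-1-01,0---1
  m11: 0---1 ←essential
  m12: -110- ←essential
  m13: -1-01,-11-1,-110-,0---1
  m15: -11-1,0---1
  m17: --001,-00-1,1-00-,100--
  m18: -0-10,-001-,1---0,100--
  m19: -00-1,-001-,100--
  m20: 1---0 ←essential
  m22: -0-10,1---0
  m24: 1---0,1-00-,11-0-
  m25: --001,-1-01,1-00-,11-0-
  m26: 1---0 ←essential
  m28: -110-,1---0,11-0-,111--
  m29: -1-01,-11-1,-110-,11-0-,111--
  m31: -11-1,111--
Essential: -110-, 0---1, 1---0

3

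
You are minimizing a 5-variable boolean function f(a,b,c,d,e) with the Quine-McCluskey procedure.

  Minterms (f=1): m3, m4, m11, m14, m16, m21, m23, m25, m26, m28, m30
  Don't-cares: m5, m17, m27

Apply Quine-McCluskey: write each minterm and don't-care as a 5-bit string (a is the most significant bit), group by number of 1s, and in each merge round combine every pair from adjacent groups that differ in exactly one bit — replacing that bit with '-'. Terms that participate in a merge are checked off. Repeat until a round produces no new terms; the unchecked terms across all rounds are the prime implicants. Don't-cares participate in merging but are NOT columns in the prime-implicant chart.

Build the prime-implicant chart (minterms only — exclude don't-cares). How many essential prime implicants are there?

6

size-2^0 implicants → 00011(✓)  00100(✓)  00101(✓)  01011(✓)  01110(✓)  10000(✓)  10001(✓)  10101(✓)  10111(✓)  11001(✓)  11010(✓)  11011(✓)  11100(✓)  11110(✓)
size-2^1 implicants → -0101  -1011  -1110  0-011  0010-  1-001  10-01  1000-  101-1  11-10  110-1  1101-  111-0
Unchecked terms (primes): -0101, -1011, -1110, 0-011, 0010-, 1-001, 10-01, 1000-, 101-1, 11-10, 110-1, 1101-, 111-0
Minterm coverage:
  m3 ⊆ 0-011 [E]
  m4 ⊆ 0010- [E]
  m11 ⊆ -1011,0-011
  m14 ⊆ -1110 [E]
  m16 ⊆ 1000- [E]
  m21 ⊆ -0101,10-01,101-1
  m23 ⊆ 101-1 [E]
  m25 ⊆ 1-001,110-1
  m26 ⊆ 11-10,1101-
  m28 ⊆ 111-0 [E]
  m30 ⊆ -1110,11-10,111-0
E = {-1110, 0-011, 0010-, 1000-, 101-1, 111-0}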